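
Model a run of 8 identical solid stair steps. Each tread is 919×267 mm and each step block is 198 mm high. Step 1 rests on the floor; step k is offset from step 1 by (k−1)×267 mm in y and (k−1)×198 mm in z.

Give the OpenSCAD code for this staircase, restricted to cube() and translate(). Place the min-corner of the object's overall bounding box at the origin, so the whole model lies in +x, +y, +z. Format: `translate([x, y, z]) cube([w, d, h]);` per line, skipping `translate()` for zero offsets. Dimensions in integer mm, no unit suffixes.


cube([919, 267, 198]);
translate([0, 267, 198]) cube([919, 267, 198]);
translate([0, 534, 396]) cube([919, 267, 198]);
translate([0, 801, 594]) cube([919, 267, 198]);
translate([0, 1068, 792]) cube([919, 267, 198]);
translate([0, 1335, 990]) cube([919, 267, 198]);
translate([0, 1602, 1188]) cube([919, 267, 198]);
translate([0, 1869, 1386]) cube([919, 267, 198]);


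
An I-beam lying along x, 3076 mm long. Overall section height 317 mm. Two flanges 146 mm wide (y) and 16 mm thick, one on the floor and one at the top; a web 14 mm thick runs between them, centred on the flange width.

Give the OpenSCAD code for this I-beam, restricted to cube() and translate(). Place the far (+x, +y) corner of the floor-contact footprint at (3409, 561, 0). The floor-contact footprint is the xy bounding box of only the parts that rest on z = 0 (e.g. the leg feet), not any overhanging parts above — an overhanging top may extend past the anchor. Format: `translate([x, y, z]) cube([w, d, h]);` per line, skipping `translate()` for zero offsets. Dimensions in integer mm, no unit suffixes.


translate([333, 415, 0]) cube([3076, 146, 16]);
translate([333, 481, 16]) cube([3076, 14, 285]);
translate([333, 415, 301]) cube([3076, 146, 16]);


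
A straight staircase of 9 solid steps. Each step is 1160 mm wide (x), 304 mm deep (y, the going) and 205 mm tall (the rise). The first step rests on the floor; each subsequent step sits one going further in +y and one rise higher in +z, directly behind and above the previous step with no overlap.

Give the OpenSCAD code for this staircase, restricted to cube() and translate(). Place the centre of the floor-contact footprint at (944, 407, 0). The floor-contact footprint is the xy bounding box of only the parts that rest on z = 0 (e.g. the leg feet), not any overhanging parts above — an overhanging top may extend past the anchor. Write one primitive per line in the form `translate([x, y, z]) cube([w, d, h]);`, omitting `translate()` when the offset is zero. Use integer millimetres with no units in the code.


translate([364, 255, 0]) cube([1160, 304, 205]);
translate([364, 559, 205]) cube([1160, 304, 205]);
translate([364, 863, 410]) cube([1160, 304, 205]);
translate([364, 1167, 615]) cube([1160, 304, 205]);
translate([364, 1471, 820]) cube([1160, 304, 205]);
translate([364, 1775, 1025]) cube([1160, 304, 205]);
translate([364, 2079, 1230]) cube([1160, 304, 205]);
translate([364, 2383, 1435]) cube([1160, 304, 205]);
translate([364, 2687, 1640]) cube([1160, 304, 205]);


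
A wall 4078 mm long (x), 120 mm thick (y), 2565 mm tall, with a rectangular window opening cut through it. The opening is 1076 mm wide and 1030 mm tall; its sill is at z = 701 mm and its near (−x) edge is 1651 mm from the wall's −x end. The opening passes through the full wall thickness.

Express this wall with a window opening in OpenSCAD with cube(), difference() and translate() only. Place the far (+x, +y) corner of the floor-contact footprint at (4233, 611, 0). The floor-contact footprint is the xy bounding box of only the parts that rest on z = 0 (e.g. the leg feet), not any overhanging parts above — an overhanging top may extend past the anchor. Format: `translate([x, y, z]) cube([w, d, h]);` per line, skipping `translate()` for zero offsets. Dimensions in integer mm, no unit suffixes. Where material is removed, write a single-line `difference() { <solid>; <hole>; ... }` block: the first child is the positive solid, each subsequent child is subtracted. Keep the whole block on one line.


difference() { translate([155, 491, 0]) cube([4078, 120, 2565]); translate([1806, 491, 701]) cube([1076, 120, 1030]); }


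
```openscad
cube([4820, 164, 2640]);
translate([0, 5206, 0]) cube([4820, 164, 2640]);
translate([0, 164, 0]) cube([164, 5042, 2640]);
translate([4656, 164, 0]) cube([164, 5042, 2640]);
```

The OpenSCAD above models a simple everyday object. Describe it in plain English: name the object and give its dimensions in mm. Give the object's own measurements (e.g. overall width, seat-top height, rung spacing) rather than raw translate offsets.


The wall frame of a small rectangular building: four walls, each 2640 mm tall and 164 mm thick, enclosing a footprint 4820 mm (x) by 5370 mm (y) outside-to-outside, with no floor or roof. The front and back walls (the −y and +y sides) span the full width; the two side walls fit between them.


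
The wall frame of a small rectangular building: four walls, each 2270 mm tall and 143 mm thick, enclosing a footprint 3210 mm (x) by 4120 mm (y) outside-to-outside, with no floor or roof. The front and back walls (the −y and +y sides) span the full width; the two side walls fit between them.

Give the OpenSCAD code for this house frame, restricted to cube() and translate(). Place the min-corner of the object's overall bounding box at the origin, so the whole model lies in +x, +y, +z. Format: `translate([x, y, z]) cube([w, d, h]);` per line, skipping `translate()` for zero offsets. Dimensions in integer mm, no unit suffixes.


cube([3210, 143, 2270]);
translate([0, 3977, 0]) cube([3210, 143, 2270]);
translate([0, 143, 0]) cube([143, 3834, 2270]);
translate([3067, 143, 0]) cube([143, 3834, 2270]);


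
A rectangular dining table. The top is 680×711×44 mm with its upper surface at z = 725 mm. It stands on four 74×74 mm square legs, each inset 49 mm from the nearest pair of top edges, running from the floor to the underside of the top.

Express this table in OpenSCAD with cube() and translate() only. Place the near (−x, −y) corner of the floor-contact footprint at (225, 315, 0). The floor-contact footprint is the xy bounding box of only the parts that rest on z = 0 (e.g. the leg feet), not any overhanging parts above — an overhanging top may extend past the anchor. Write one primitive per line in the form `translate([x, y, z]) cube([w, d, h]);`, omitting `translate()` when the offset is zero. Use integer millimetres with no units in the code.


translate([176, 266, 681]) cube([680, 711, 44]);
translate([225, 315, 0]) cube([74, 74, 681]);
translate([733, 315, 0]) cube([74, 74, 681]);
translate([225, 854, 0]) cube([74, 74, 681]);
translate([733, 854, 0]) cube([74, 74, 681]);


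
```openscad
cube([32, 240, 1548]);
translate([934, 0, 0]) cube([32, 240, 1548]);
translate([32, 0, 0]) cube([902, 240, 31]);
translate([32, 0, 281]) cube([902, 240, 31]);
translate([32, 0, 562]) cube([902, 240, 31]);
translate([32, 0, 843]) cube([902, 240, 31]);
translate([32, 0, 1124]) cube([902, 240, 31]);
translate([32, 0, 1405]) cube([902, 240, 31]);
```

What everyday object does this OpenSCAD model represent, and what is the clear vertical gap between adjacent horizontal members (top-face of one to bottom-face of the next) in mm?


A bookshelf. The clear shelf gap is 250 mm.

Two tall side panels with 6 horizontal boards between them — a bookshelf. The first two shelf undersides are at z = 0 and z = 281; with shelf thickness 31, the clear gap is 281 − 0 − 31 = 250 mm.


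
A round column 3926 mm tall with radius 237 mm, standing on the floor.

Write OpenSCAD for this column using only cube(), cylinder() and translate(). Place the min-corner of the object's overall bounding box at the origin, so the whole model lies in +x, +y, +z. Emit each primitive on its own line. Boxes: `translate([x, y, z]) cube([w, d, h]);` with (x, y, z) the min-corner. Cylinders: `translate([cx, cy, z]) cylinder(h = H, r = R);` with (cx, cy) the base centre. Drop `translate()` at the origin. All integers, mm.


translate([237, 237, 0]) cylinder(h = 3926, r = 237);


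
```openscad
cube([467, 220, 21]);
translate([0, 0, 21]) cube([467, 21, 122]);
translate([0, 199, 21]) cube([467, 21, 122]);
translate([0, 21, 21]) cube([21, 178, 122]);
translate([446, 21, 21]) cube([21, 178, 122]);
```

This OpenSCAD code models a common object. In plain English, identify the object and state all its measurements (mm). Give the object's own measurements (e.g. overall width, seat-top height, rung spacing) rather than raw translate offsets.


An open-topped rectangular box: outside dimensions 467×220×143 mm, with a uniform wall and base thickness of 21 mm. The base is a full 467×220 slab on the floor; four walls sit on top of the base. The front and back walls (the −y and +y sides) span the full width; the two side walls fit between them.


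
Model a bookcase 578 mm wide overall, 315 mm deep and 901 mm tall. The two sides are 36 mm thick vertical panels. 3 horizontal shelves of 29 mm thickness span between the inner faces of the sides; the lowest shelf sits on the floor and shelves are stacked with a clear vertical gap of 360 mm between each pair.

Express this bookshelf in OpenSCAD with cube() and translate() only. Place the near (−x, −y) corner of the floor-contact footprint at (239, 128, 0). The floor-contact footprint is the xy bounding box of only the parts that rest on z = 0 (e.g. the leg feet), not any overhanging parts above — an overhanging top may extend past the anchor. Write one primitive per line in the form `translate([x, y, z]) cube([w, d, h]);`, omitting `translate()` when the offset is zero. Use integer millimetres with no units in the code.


translate([239, 128, 0]) cube([36, 315, 901]);
translate([781, 128, 0]) cube([36, 315, 901]);
translate([275, 128, 0]) cube([506, 315, 29]);
translate([275, 128, 389]) cube([506, 315, 29]);
translate([275, 128, 778]) cube([506, 315, 29]);


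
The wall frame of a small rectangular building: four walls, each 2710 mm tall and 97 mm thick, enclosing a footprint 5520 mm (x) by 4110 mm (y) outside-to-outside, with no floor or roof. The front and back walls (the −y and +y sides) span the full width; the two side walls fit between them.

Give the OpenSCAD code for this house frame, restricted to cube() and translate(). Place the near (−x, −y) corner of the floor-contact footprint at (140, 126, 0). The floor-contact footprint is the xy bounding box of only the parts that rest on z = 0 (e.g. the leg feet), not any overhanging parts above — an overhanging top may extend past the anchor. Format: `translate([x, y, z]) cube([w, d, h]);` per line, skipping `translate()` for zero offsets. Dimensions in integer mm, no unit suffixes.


translate([140, 126, 0]) cube([5520, 97, 2710]);
translate([140, 4139, 0]) cube([5520, 97, 2710]);
translate([140, 223, 0]) cube([97, 3916, 2710]);
translate([5563, 223, 0]) cube([97, 3916, 2710]);


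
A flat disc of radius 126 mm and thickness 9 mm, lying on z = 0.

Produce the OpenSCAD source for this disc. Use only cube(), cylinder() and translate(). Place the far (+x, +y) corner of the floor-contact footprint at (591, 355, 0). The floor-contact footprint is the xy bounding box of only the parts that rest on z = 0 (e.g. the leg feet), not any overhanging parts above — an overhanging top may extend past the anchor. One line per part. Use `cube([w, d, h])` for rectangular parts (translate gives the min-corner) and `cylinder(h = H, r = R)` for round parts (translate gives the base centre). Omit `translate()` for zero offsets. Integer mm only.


translate([465, 229, 0]) cylinder(h = 9, r = 126);


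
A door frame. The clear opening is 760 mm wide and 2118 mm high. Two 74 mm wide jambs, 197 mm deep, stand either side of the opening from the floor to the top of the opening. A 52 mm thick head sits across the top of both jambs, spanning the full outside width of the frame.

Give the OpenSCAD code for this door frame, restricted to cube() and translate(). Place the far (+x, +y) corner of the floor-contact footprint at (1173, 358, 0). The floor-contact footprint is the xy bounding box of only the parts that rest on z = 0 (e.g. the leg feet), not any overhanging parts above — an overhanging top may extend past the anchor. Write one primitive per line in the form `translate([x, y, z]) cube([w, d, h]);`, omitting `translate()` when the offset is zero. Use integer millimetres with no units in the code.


translate([265, 161, 0]) cube([74, 197, 2118]);
translate([1099, 161, 0]) cube([74, 197, 2118]);
translate([265, 161, 2118]) cube([908, 197, 52]);


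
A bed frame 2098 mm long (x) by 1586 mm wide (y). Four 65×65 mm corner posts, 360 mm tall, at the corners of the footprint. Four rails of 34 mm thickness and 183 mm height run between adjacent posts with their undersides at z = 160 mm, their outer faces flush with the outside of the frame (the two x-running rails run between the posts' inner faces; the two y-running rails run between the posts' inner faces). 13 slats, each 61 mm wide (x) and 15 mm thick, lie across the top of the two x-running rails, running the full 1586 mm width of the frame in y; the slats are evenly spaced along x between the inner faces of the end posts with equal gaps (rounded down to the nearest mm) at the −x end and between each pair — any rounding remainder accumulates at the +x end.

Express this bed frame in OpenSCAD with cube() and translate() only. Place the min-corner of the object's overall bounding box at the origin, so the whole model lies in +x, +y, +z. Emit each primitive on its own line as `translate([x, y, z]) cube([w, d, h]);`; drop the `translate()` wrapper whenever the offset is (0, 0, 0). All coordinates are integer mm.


// slat z = rail_z + rail_h = 160 + 183 = 343
// slat gap = ⌊(1968 − 13·61) / 14⌋ = 83
cube([65, 65, 360]);
translate([0, 1521, 0]) cube([65, 65, 360]);
translate([2033, 0, 0]) cube([65, 65, 360]);
translate([2033, 1521, 0]) cube([65, 65, 360]);
translate([65, 0, 160]) cube([1968, 34, 183]);
translate([65, 1552, 160]) cube([1968, 34, 183]);
translate([0, 65, 160]) cube([34, 1456, 183]);
translate([2064, 65, 160]) cube([34, 1456, 183]);
translate([148, 0, 343]) cube([61, 1586, 15]);
translate([292, 0, 343]) cube([61, 1586, 15]);
translate([436, 0, 343]) cube([61, 1586, 15]);
translate([580, 0, 343]) cube([61, 1586, 15]);
translate([724, 0, 343]) cube([61, 1586, 15]);
translate([868, 0, 343]) cube([61, 1586, 15]);
translate([1012, 0, 343]) cube([61, 1586, 15]);
translate([1156, 0, 343]) cube([61, 1586, 15]);
translate([1300, 0, 343]) cube([61, 1586, 15]);
translate([1444, 0, 343]) cube([61, 1586, 15]);
translate([1588, 0, 343]) cube([61, 1586, 15]);
translate([1732, 0, 343]) cube([61, 1586, 15]);
translate([1876, 0, 343]) cube([61, 1586, 15]);


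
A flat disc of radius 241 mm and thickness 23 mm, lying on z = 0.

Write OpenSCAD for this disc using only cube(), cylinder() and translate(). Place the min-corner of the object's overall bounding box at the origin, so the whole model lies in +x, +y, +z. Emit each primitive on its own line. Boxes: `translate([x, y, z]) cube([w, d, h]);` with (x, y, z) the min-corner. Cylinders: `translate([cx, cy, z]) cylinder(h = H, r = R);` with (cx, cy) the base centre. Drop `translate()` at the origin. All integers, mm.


translate([241, 241, 0]) cylinder(h = 23, r = 241);


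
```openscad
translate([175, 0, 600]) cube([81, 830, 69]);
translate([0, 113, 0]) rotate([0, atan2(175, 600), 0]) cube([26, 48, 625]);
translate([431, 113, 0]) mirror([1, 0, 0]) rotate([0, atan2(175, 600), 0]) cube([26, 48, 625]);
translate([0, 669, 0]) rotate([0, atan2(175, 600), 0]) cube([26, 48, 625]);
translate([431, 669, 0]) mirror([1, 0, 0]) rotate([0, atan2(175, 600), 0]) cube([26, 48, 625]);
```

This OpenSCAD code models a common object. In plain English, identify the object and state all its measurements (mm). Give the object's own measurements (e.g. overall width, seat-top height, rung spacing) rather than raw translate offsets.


A sawhorse. A 81×830×69 mm beam (x, y, z) sits on two A-frame leg pairs. Each pair is two raked legs of 26×48 mm section (48 mm along y) splaying symmetrically in x. Each leg rises 600 mm vertically over 175 mm of horizontal reach and is 625 mm long along its own axis. Every leg's outer bottom edge rests on the floor and its outer top edge meets a bottom edge of the beam — the left legs (tilting toward +x) meet the beam's −x bottom edge, the right legs (their mirror images, tilting toward −x) meet its +x bottom edge — so the leg tops tuck under the beam, the beam's underside is 600 mm above the floor, and the feet are 431 mm apart outside-to-outside with the beam centred between them. The two leg pairs are set in 113 mm from either end of the beam.


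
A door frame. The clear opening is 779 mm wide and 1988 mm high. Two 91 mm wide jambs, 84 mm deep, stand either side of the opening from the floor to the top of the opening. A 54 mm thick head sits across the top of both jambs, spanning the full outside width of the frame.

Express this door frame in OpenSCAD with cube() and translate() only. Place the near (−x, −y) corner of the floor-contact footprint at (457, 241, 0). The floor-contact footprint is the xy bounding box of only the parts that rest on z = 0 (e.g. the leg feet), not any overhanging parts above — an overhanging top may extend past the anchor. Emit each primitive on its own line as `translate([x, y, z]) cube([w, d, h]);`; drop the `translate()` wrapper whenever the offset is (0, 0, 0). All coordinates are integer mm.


translate([457, 241, 0]) cube([91, 84, 1988]);
translate([1327, 241, 0]) cube([91, 84, 1988]);
translate([457, 241, 1988]) cube([961, 84, 54]);


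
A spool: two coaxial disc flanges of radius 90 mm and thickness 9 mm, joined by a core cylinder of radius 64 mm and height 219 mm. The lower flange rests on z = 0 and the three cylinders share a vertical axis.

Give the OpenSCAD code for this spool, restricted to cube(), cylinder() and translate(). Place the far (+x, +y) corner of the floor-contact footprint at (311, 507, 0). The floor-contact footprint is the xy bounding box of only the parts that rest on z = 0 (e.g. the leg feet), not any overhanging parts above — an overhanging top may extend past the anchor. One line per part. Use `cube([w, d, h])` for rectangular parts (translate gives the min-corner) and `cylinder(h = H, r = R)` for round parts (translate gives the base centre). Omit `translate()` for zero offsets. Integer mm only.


translate([221, 417, 0]) cylinder(h = 9, r = 90);
translate([221, 417, 9]) cylinder(h = 219, r = 64);
translate([221, 417, 228]) cylinder(h = 9, r = 90);


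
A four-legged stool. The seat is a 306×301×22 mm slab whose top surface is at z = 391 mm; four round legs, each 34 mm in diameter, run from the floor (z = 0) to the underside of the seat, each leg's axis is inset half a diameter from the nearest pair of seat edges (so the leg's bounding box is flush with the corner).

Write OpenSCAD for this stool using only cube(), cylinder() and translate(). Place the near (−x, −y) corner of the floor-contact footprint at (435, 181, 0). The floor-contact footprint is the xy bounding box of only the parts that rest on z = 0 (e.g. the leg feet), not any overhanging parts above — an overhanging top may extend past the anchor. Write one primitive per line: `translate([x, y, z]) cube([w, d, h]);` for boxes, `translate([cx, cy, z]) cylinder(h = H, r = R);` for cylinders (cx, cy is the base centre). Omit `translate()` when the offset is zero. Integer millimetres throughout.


translate([435, 181, 369]) cube([306, 301, 22]);
translate([452, 198, 0]) cylinder(h = 369, r = 17);
translate([724, 198, 0]) cylinder(h = 369, r = 17);
translate([452, 465, 0]) cylinder(h = 369, r = 17);
translate([724, 465, 0]) cylinder(h = 369, r = 17);


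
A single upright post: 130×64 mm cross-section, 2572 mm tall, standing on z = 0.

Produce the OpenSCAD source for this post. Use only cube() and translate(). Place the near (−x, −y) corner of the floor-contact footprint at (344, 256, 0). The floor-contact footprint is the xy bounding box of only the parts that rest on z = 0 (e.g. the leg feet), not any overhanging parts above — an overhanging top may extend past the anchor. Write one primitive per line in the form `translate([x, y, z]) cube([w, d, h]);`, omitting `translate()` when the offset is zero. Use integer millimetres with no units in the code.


translate([344, 256, 0]) cube([130, 64, 2572]);


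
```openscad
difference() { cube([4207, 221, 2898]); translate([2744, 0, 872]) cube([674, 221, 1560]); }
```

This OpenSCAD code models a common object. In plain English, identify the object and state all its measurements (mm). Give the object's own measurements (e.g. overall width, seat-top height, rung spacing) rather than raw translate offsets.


A wall 4207 mm long (x), 221 mm thick (y), 2898 mm tall, with a rectangular window opening cut through it. The opening is 674 mm wide and 1560 mm tall; its sill is at z = 872 mm and its near (−x) edge is 2744 mm from the wall's −x end. The opening passes through the full wall thickness.


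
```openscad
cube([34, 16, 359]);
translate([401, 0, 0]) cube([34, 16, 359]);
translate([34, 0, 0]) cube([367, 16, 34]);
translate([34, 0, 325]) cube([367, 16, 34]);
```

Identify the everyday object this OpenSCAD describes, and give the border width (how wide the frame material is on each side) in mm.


A picture frame. The border width is 34 mm.

Four thin pieces enclosing a rectangular opening — a picture frame. The two full-height stiles are 359 mm tall; the top rail sits at z = 325 and is 34 mm tall, so the border above the opening is 359 − 325 = 34 mm, matching the stile x-width.


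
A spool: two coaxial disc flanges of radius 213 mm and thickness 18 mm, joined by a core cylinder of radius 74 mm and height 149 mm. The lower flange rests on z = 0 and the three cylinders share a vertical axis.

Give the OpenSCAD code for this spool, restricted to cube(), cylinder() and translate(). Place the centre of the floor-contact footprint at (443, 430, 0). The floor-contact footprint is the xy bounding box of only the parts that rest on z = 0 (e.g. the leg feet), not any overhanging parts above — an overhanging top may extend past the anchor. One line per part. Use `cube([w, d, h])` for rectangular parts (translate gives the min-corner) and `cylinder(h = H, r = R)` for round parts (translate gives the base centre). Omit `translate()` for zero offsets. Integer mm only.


translate([443, 430, 0]) cylinder(h = 18, r = 213);
translate([443, 430, 18]) cylinder(h = 149, r = 74);
translate([443, 430, 167]) cylinder(h = 18, r = 213);


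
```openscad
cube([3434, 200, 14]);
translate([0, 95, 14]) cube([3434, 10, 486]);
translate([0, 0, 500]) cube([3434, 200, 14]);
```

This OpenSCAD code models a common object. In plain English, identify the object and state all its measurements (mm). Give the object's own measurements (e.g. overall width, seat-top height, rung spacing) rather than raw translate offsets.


An I-beam lying along x, 3434 mm long. Overall section height 514 mm. Two flanges 200 mm wide (y) and 14 mm thick, one on the floor and one at the top; a web 10 mm thick runs between them, centred on the flange width.


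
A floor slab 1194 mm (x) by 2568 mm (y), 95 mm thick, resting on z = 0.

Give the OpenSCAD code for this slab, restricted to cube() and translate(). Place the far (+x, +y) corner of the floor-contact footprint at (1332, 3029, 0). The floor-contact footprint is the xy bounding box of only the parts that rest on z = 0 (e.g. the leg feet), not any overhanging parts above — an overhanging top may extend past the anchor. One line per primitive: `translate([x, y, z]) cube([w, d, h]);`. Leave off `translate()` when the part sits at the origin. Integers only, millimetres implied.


translate([138, 461, 0]) cube([1194, 2568, 95]);


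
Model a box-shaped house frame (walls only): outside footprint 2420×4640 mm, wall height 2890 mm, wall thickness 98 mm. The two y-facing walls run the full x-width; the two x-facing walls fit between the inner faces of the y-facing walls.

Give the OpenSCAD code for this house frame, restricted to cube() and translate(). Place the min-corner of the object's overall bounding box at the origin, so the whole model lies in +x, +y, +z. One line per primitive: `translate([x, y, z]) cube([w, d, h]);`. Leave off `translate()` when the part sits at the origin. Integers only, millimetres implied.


cube([2420, 98, 2890]);
translate([0, 4542, 0]) cube([2420, 98, 2890]);
translate([0, 98, 0]) cube([98, 4444, 2890]);
translate([2322, 98, 0]) cube([98, 4444, 2890]);


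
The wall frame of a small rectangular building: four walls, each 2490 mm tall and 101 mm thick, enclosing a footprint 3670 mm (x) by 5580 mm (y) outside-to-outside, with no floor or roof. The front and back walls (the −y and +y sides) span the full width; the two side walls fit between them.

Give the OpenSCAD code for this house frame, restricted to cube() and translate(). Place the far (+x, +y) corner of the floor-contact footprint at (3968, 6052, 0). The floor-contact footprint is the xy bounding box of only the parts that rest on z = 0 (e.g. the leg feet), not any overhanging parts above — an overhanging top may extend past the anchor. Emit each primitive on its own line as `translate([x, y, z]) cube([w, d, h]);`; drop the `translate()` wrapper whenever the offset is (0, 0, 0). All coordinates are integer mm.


translate([298, 472, 0]) cube([3670, 101, 2490]);
translate([298, 5951, 0]) cube([3670, 101, 2490]);
translate([298, 573, 0]) cube([101, 5378, 2490]);
translate([3867, 573, 0]) cube([101, 5378, 2490]);


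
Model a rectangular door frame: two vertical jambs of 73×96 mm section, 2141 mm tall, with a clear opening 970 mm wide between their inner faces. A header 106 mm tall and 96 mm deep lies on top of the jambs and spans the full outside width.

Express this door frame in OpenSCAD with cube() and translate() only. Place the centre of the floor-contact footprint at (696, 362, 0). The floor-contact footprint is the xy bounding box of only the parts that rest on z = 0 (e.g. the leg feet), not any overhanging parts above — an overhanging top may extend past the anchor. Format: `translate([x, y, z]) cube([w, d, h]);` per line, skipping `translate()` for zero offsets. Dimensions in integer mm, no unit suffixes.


translate([138, 314, 0]) cube([73, 96, 2141]);
translate([1181, 314, 0]) cube([73, 96, 2141]);
translate([138, 314, 2141]) cube([1116, 96, 106]);


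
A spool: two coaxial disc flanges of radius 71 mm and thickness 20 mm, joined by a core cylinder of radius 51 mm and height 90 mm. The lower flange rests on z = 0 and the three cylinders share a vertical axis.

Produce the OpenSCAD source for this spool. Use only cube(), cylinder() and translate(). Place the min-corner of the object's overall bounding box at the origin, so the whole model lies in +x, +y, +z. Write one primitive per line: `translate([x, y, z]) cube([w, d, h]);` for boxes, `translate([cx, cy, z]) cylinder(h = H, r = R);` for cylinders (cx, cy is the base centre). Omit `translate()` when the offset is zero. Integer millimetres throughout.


translate([71, 71, 0]) cylinder(h = 20, r = 71);
translate([71, 71, 20]) cylinder(h = 90, r = 51);
translate([71, 71, 110]) cylinder(h = 20, r = 71);


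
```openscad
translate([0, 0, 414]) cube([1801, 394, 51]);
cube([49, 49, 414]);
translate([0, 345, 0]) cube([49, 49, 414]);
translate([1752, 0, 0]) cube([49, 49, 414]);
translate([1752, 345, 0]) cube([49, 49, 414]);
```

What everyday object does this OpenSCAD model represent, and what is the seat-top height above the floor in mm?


A bench. The seat-top height is 465 mm.

A long slab on four corner posts — a bench. The slab sits at z = 414 with thickness 51, so the top is 414 + 51 = 465 mm.


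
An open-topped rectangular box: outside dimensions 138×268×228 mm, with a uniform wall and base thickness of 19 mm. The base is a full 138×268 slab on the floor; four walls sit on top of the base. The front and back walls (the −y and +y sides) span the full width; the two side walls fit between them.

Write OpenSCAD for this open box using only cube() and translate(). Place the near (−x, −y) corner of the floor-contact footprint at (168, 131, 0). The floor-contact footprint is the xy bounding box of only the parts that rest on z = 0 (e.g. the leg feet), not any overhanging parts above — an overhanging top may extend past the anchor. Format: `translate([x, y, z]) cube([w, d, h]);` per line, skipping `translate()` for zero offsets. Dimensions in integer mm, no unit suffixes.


translate([168, 131, 0]) cube([138, 268, 19]);
translate([168, 131, 19]) cube([138, 19, 209]);
translate([168, 380, 19]) cube([138, 19, 209]);
translate([168, 150, 19]) cube([19, 230, 209]);
translate([287, 150, 19]) cube([19, 230, 209]);


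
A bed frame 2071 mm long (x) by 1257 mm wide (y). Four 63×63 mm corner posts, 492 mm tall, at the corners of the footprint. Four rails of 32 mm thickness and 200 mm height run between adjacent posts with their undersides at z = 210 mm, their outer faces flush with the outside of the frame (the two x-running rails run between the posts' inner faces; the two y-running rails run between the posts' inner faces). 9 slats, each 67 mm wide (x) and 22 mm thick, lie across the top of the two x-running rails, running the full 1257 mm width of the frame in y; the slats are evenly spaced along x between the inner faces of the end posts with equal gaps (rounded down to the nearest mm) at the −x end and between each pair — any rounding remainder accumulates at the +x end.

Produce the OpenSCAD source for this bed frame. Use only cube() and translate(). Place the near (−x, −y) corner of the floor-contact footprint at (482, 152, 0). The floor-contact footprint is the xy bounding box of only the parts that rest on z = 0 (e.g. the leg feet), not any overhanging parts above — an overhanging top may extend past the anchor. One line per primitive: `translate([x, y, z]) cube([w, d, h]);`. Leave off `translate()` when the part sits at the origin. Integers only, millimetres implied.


translate([482, 152, 0]) cube([63, 63, 492]);
translate([482, 1346, 0]) cube([63, 63, 492]);
translate([2490, 152, 0]) cube([63, 63, 492]);
translate([2490, 1346, 0]) cube([63, 63, 492]);
translate([545, 152, 210]) cube([1945, 32, 200]);
translate([545, 1377, 210]) cube([1945, 32, 200]);
translate([482, 215, 210]) cube([32, 1131, 200]);
translate([2521, 215, 210]) cube([32, 1131, 200]);
translate([679, 152, 410]) cube([67, 1257, 22]);
translate([880, 152, 410]) cube([67, 1257, 22]);
translate([1081, 152, 410]) cube([67, 1257, 22]);
translate([1282, 152, 410]) cube([67, 1257, 22]);
translate([1483, 152, 410]) cube([67, 1257, 22]);
translate([1684, 152, 410]) cube([67, 1257, 22]);
translate([1885, 152, 410]) cube([67, 1257, 22]);
translate([2086, 152, 410]) cube([67, 1257, 22]);
translate([2287, 152, 410]) cube([67, 1257, 22]);


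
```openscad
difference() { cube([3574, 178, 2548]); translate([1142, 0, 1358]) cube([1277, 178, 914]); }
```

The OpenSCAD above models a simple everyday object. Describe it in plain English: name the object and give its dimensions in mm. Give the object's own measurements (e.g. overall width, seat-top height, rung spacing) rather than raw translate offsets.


A wall 3574 mm long (x), 178 mm thick (y), 2548 mm tall, with a rectangular window opening cut through it. The opening is 1277 mm wide and 914 mm tall; its sill is at z = 1358 mm and its near (−x) edge is 1142 mm from the wall's −x end. The opening passes through the full wall thickness.


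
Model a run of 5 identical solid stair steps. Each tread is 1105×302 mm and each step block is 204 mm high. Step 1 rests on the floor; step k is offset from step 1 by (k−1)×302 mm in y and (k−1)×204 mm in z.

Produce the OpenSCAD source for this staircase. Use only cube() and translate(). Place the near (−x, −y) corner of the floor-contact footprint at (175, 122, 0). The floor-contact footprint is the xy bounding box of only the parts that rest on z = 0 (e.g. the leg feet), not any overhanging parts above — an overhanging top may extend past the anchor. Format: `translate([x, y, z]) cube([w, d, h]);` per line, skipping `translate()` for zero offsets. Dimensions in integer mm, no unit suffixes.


translate([175, 122, 0]) cube([1105, 302, 204]);
translate([175, 424, 204]) cube([1105, 302, 204]);
translate([175, 726, 408]) cube([1105, 302, 204]);
translate([175, 1028, 612]) cube([1105, 302, 204]);
translate([175, 1330, 816]) cube([1105, 302, 204]);


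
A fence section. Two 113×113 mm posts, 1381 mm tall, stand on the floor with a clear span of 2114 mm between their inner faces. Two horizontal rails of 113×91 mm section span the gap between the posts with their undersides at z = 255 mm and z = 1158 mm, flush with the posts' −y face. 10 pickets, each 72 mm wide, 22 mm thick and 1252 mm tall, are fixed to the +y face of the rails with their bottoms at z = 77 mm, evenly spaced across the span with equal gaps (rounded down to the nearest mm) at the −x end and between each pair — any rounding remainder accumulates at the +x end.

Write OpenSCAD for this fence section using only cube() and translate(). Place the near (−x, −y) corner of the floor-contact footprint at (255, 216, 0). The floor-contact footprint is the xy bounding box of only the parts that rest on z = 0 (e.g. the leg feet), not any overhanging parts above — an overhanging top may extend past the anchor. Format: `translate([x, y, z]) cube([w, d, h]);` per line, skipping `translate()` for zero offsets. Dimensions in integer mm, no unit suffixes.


translate([255, 216, 0]) cube([113, 113, 1381]);
translate([2482, 216, 0]) cube([113, 113, 1381]);
translate([368, 216, 255]) cube([2114, 113, 91]);
translate([368, 216, 1158]) cube([2114, 113, 91]);
translate([494, 329, 77]) cube([72, 22, 1252]);
translate([692, 329, 77]) cube([72, 22, 1252]);
translate([890, 329, 77]) cube([72, 22, 1252]);
translate([1088, 329, 77]) cube([72, 22, 1252]);
translate([1286, 329, 77]) cube([72, 22, 1252]);
translate([1484, 329, 77]) cube([72, 22, 1252]);
translate([1682, 329, 77]) cube([72, 22, 1252]);
translate([1880, 329, 77]) cube([72, 22, 1252]);
translate([2078, 329, 77]) cube([72, 22, 1252]);
translate([2276, 329, 77]) cube([72, 22, 1252]);


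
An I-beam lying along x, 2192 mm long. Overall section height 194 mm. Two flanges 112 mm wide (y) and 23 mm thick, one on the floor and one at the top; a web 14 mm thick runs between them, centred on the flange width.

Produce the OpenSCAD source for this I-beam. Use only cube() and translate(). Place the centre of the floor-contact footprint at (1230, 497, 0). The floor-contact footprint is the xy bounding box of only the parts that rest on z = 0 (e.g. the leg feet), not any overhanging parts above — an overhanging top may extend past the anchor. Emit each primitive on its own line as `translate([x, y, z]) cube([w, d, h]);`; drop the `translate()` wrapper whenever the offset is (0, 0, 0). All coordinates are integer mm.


translate([134, 441, 0]) cube([2192, 112, 23]);
translate([134, 490, 23]) cube([2192, 14, 148]);
translate([134, 441, 171]) cube([2192, 112, 23]);


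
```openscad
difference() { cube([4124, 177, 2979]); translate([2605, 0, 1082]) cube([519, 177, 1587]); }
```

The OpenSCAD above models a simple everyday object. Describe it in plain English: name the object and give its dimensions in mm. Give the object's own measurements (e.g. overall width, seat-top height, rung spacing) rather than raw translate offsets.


A wall 4124 mm long (x), 177 mm thick (y), 2979 mm tall, with a rectangular window opening cut through it. The opening is 519 mm wide and 1587 mm tall; its sill is at z = 1082 mm and its near (−x) edge is 2605 mm from the wall's −x end. The opening passes through the full wall thickness.


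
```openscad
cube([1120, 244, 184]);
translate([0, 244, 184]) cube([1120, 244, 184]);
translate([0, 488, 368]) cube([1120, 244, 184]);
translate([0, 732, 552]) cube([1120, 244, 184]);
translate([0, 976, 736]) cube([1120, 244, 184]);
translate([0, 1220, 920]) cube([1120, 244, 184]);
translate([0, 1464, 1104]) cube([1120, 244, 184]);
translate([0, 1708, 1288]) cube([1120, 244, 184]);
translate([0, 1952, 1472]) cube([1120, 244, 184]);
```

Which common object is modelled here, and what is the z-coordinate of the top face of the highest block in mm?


A staircase. The total rise is 1656 mm.

9 identical blocks, each offset up and back from the previous — a staircase. Each step is 184 mm tall and there are 9 of them, so the total rise is 9 × 184 = 1656 mm.


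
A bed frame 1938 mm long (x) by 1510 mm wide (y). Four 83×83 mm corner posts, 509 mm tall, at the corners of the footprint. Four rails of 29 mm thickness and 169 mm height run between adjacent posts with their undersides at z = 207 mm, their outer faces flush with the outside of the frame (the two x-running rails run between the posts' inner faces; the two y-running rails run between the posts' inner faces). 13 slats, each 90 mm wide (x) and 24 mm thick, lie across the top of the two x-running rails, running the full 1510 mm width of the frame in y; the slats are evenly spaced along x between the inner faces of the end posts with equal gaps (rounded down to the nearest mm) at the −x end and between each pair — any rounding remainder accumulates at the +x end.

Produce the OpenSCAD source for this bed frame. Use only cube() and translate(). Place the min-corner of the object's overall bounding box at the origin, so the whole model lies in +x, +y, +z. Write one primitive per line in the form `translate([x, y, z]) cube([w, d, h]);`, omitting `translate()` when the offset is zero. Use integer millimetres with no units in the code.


cube([83, 83, 509]);
translate([0, 1427, 0]) cube([83, 83, 509]);
translate([1855, 0, 0]) cube([83, 83, 509]);
translate([1855, 1427, 0]) cube([83, 83, 509]);
translate([83, 0, 207]) cube([1772, 29, 169]);
translate([83, 1481, 207]) cube([1772, 29, 169]);
translate([0, 83, 207]) cube([29, 1344, 169]);
translate([1909, 83, 207]) cube([29, 1344, 169]);
translate([126, 0, 376]) cube([90, 1510, 24]);
translate([259, 0, 376]) cube([90, 1510, 24]);
translate([392, 0, 376]) cube([90, 1510, 24]);
translate([525, 0, 376]) cube([90, 1510, 24]);
translate([658, 0, 376]) cube([90, 1510, 24]);
translate([791, 0, 376]) cube([90, 1510, 24]);
translate([924, 0, 376]) cube([90, 1510, 24]);
translate([1057, 0, 376]) cube([90, 1510, 24]);
translate([1190, 0, 376]) cube([90, 1510, 24]);
translate([1323, 0, 376]) cube([90, 1510, 24]);
translate([1456, 0, 376]) cube([90, 1510, 24]);
translate([1589, 0, 376]) cube([90, 1510, 24]);
translate([1722, 0, 376]) cube([90, 1510, 24]);


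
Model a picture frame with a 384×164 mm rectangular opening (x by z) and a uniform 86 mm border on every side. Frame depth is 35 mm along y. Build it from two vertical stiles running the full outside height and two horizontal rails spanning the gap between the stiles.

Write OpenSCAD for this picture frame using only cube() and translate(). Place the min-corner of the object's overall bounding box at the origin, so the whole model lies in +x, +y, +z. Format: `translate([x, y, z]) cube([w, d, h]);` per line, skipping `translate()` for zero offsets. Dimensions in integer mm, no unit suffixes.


cube([86, 35, 336]);
translate([470, 0, 0]) cube([86, 35, 336]);
translate([86, 0, 0]) cube([384, 35, 86]);
translate([86, 0, 250]) cube([384, 35, 86]);


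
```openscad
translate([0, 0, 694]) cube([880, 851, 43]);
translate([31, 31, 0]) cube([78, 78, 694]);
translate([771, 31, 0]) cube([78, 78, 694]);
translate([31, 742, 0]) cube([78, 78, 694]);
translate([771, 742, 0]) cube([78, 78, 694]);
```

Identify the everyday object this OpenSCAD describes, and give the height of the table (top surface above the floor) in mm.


A table. The table height is 737 mm.

A 880×851×43 slab sits at z = 694 on four 78 mm square posts — a table. The top surface is at 694 + 43 = 737 mm.
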